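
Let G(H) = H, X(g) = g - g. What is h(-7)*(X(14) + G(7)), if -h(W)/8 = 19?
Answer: -1064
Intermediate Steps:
X(g) = 0
h(W) = -152 (h(W) = -8*19 = -152)
h(-7)*(X(14) + G(7)) = -152*(0 + 7) = -152*7 = -1064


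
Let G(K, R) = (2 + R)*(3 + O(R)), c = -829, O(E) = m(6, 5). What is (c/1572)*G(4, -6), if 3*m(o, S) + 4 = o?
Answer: 9119/1179 ≈ 7.7345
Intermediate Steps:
m(o, S) = -4/3 + o/3
O(E) = ⅔ (O(E) = -4/3 + (⅓)*6 = -4/3 + 2 = ⅔)
G(K, R) = 22/3 + 11*R/3 (G(K, R) = (2 + R)*(3 + ⅔) = (2 + R)*(11/3) = 22/3 + 11*R/3)
(c/1572)*G(4, -6) = (-829/1572)*(22/3 + (11/3)*(-6)) = (-829*1/1572)*(22/3 - 22) = -829/1572*(-44/3) = 9119/1179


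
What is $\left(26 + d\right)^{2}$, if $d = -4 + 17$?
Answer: $1521$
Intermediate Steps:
$d = 13$
$\left(26 + d\right)^{2} = \left(26 + 13\right)^{2} = 39^{2} = 1521$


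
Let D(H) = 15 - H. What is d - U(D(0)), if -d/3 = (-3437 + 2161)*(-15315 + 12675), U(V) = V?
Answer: -10105935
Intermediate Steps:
d = -10105920 (d = -3*(-3437 + 2161)*(-15315 + 12675) = -(-3828)*(-2640) = -3*3368640 = -10105920)
d - U(D(0)) = -10105920 - (15 - 1*0) = -10105920 - (15 + 0) = -10105920 - 1*15 = -10105920 - 15 = -10105935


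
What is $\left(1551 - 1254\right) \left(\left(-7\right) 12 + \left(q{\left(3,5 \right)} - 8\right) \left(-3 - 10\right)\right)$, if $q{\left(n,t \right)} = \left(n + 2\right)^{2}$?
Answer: $-90585$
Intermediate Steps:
$q{\left(n,t \right)} = \left(2 + n\right)^{2}$
$\left(1551 - 1254\right) \left(\left(-7\right) 12 + \left(q{\left(3,5 \right)} - 8\right) \left(-3 - 10\right)\right) = \left(1551 - 1254\right) \left(\left(-7\right) 12 + \left(\left(2 + 3\right)^{2} - 8\right) \left(-3 - 10\right)\right) = 297 \left(-84 + \left(5^{2} - 8\right) \left(-13\right)\right) = 297 \left(-84 + \left(25 - 8\right) \left(-13\right)\right) = 297 \left(-84 + 17 \left(-13\right)\right) = 297 \left(-84 - 221\right) = 297 \left(-305\right) = -90585$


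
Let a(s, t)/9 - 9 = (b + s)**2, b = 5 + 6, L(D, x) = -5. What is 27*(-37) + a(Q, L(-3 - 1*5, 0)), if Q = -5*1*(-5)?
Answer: 10746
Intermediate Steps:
b = 11
Q = 25 (Q = -5*(-5) = 25)
a(s, t) = 81 + 9*(11 + s)**2
27*(-37) + a(Q, L(-3 - 1*5, 0)) = 27*(-37) + (81 + 9*(11 + 25)**2) = -999 + (81 + 9*36**2) = -999 + (81 + 9*1296) = -999 + (81 + 11664) = -999 + 11745 = 10746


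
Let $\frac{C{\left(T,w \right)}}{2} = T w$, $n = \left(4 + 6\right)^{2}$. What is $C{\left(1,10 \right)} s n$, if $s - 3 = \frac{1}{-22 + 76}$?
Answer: $\frac{163000}{27} \approx 6037.0$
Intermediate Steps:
$n = 100$ ($n = 10^{2} = 100$)
$s = \frac{163}{54}$ ($s = 3 + \frac{1}{-22 + 76} = 3 + \frac{1}{54} = \frac{163}{54} \approx 3.0185$)
$C{\left(T,w \right)} = 2 T w$
$C{\left(1,10 \right)} s n = 2 \cdot 1 \cdot 10 \cdot \frac{163}{54} \cdot 100 = 20 \cdot \frac{163}{54} \cdot 100 = \frac{1630}{27} \cdot 100 = \frac{163000}{27}$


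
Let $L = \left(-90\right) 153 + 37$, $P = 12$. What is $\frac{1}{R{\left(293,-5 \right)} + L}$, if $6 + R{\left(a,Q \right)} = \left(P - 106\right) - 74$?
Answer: $- \frac{1}{13907} \approx -7.1906 \cdot 10^{-5}$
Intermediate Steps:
$R{\left(a,Q \right)} = -174$ ($R{\left(a,Q \right)} = -6 + \left(\left(12 - 106\right) - 74\right) = -6 - 168 = -174$)
$L = -13733$ ($L = -13770 + 37 = -13733$)
$\frac{1}{R{\left(293,-5 \right)} + L} = \frac{1}{-174 - 13733} = \frac{1}{-13907} = - \frac{1}{13907}$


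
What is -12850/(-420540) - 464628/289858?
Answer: -9583499191/6094844166 ≈ -1.5724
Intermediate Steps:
-12850/(-420540) - 464628/289858 = -12850*(-1/420540) - 464628*1/289858 = 1285/42054 - 232314/144929 = -9583499191/6094844166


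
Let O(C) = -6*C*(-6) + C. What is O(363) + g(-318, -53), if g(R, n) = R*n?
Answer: 30285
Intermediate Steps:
O(C) = 37*C (O(C) = 36*C + C = 37*C)
O(363) + g(-318, -53) = 37*363 - 318*(-53) = 13431 + 16854 = 30285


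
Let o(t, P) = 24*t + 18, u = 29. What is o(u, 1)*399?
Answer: 284886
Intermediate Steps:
o(t, P) = 18 + 24*t
o(u, 1)*399 = (18 + 24*29)*399 = (18 + 696)*399 = 714*399 = 284886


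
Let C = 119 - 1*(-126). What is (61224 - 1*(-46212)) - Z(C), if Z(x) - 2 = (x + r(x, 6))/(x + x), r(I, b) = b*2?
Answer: 52642403/490 ≈ 1.0743e+5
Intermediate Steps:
r(I, b) = 2*b
C = 245 (C = 119 + 126 = 245)
Z(x) = 2 + (12 + x)/(2*x) (Z(x) = 2 + (x + 2*6)/(x + x) = 2 + (x + 12)/((2*x)) = 2 + (12 + x)*(1/(2*x)) = 2 + (12 + x)/(2*x))
(61224 - 1*(-46212)) - Z(C) = (61224 - 1*(-46212)) - (5/2 + 6/245) = (61224 + 46212) - (5/2 + 6*(1/245)) = 107436 - (5/2 + 6/245) = 107436 - 1*1237/490 = 107436 - 1237/490 = 52642403/490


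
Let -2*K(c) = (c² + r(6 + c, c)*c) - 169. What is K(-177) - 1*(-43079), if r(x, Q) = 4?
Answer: 27853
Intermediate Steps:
K(c) = 169/2 - 2*c - c²/2 (K(c) = -((c² + 4*c) - 169)/2 = -(-169 + c² + 4*c)/2 = 169/2 - 2*c - c²/2)
K(-177) - 1*(-43079) = (169/2 - 2*(-177) - ½*(-177)²) - 1*(-43079) = (169/2 + 354 - ½*31329) + 43079 = (169/2 + 354 - 31329/2) + 43079 = -15226 + 43079 = 27853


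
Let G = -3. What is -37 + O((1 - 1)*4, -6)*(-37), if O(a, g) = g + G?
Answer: 296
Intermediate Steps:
O(a, g) = -3 + g (O(a, g) = g - 3 = -3 + g)
-37 + O((1 - 1)*4, -6)*(-37) = -37 + (-3 - 6)*(-37) = -37 - 9*(-37) = -37 + 333 = 296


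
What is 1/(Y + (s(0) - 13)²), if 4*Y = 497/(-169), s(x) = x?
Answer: 676/113747 ≈ 0.0059430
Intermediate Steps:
Y = -497/676 (Y = (497/(-169))/4 = (497*(-1/169))/4 = (¼)*(-497/169) = -497/676 ≈ -0.73521)
1/(Y + (s(0) - 13)²) = 1/(-497/676 + (0 - 13)²) = 1/(-497/676 + (-13)²) = 1/(-497/676 + 169) = 1/(113747/676) = 676/113747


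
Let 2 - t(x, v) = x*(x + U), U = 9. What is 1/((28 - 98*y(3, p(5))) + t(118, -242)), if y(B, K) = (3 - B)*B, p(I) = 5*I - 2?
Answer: -1/14956 ≈ -6.6863e-5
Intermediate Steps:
p(I) = -2 + 5*I
y(B, K) = B*(3 - B)
t(x, v) = 2 - x*(9 + x) (t(x, v) = 2 - x*(x + 9) = 2 - x*(9 + x))
1/((28 - 98*y(3, p(5))) + t(118, -242)) = 1/((28 - 294*(3 - 1*3)) + (2 - 1*118² - 9*118)) = 1/((28 - 294*(3 - 3)) + (2 - 1*13924 - 1062)) = 1/((28 - 294*0) + (2 - 13924 - 1062)) = 1/((28 - 98*0) - 14984) = 1/((28 + 0) - 14984) = 1/(28 - 14984) = 1/(-14956) = -1/14956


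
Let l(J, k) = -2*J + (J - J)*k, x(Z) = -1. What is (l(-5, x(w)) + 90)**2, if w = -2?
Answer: 10000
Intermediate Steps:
l(J, k) = -2*J (l(J, k) = -2*J + 0*k = -2*J + 0 = -2*J)
(l(-5, x(w)) + 90)**2 = (-2*(-5) + 90)**2 = (10 + 90)**2 = 100**2 = 10000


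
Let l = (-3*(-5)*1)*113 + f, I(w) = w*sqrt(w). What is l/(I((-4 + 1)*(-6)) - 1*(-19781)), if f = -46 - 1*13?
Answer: 32361716/391282129 - 88344*sqrt(2)/391282129 ≈ 0.082388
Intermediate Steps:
f = -59 (f = -46 - 13 = -59)
I(w) = w**(3/2)
l = 1636 (l = (-3*(-5)*1)*113 - 59 = (15*1)*113 - 59 = 15*113 - 59 = 1695 - 59 = 1636)
l/(I((-4 + 1)*(-6)) - 1*(-19781)) = 1636/(((-4 + 1)*(-6))**(3/2) - 1*(-19781)) = 1636/((-3*(-6))**(3/2) + 19781) = 1636/(18**(3/2) + 19781) = 1636/(54*sqrt(2) + 19781) = 1636/(19781 + 54*sqrt(2))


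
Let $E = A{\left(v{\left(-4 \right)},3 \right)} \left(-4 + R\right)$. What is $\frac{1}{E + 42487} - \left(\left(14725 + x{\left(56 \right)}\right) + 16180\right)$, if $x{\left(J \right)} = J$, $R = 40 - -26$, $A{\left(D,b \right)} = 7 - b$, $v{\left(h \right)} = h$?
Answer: $- \frac{1323118334}{42735} \approx -30961.0$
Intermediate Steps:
$R = 66$ ($R = 40 + 26 = 66$)
$E = 248$ ($E = \left(7 - 3\right) \left(-4 + 66\right) = \left(7 - 3\right) 62 = 4 \cdot 62 = 248$)
$\frac{1}{E + 42487} - \left(\left(14725 + x{\left(56 \right)}\right) + 16180\right) = \frac{1}{248 + 42487} - \left(\left(14725 + 56\right) + 16180\right) = \frac{1}{42735} - \left(14781 + 16180\right) = \frac{1}{42735} - 30961 = - \frac{1323118334}{42735}$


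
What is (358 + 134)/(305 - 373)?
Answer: -123/17 ≈ -7.2353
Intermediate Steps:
(358 + 134)/(305 - 373) = 492/(-68) = 492*(-1/68) = -123/17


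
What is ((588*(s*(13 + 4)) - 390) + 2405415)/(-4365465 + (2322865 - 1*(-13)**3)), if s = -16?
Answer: -2245089/2040403 ≈ -1.1003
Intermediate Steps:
((588*(s*(13 + 4)) - 390) + 2405415)/(-4365465 + (2322865 - 1*(-13)**3)) = ((588*(-16*(13 + 4)) - 390) + 2405415)/(-4365465 + (2322865 - 1*(-13)**3)) = ((588*(-16*17) - 390) + 2405415)/(-4365465 + (2322865 - 1*(-2197))) = ((588*(-272) - 390) + 2405415)/(-4365465 + (2322865 + 2197)) = ((-159936 - 390) + 2405415)/(-4365465 + 2325062) = (-160326 + 2405415)/(-2040403) = 2245089*(-1/2040403) = -2245089/2040403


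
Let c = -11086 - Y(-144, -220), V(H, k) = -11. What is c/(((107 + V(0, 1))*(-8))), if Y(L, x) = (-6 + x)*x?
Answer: 30403/384 ≈ 79.174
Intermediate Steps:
Y(L, x) = x*(-6 + x)
c = -60806 (c = -11086 - (-220)*(-6 - 220) = -11086 - (-220)*(-226) = -11086 - 1*49720 = -11086 - 49720 = -60806)
c/(((107 + V(0, 1))*(-8))) = -60806*(-1/(8*(107 - 11))) = -60806/(96*(-8)) = -60806/(-768) = -60806*(-1/768) = 30403/384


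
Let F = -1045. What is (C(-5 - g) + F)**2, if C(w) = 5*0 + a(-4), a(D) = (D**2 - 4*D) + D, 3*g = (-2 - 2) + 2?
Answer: 1034289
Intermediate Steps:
g = -2/3 (g = ((-2 - 2) + 2)/3 = (-4 + 2)/3 = (1/3)*(-2) = -2/3 ≈ -0.66667)
a(D) = D**2 - 3*D
C(w) = 28 (C(w) = 5*0 - 4*(-3 - 4) = 0 - 4*(-7) = 0 + 28 = 28)
(C(-5 - g) + F)**2 = (28 - 1045)**2 = (-1017)**2 = 1034289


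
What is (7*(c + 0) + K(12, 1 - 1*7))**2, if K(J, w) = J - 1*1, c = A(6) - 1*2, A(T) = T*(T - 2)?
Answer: 27225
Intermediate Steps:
A(T) = T*(-2 + T)
c = 22 (c = 6*(-2 + 6) - 1*2 = 6*4 - 2 = 24 - 2 = 22)
K(J, w) = -1 + J (K(J, w) = J - 1 = -1 + J)
(7*(c + 0) + K(12, 1 - 1*7))**2 = (7*(22 + 0) + (-1 + 12))**2 = (7*22 + 11)**2 = (154 + 11)**2 = 165**2 = 27225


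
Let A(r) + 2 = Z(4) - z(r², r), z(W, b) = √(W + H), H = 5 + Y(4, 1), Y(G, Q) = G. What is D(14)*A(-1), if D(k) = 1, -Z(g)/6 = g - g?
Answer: -2 - √10 ≈ -5.1623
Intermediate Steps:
Z(g) = 0 (Z(g) = -6*(g - g) = -6*0 = 0)
H = 9 (H = 5 + 4 = 9)
z(W, b) = √(9 + W) (z(W, b) = √(W + 9) = √(9 + W))
A(r) = -2 - √(9 + r²) (A(r) = -2 + (0 - √(9 + r²)) = -2 - √(9 + r²))
D(14)*A(-1) = 1*(-2 - √(9 + (-1)²)) = 1*(-2 - √(9 + 1)) = 1*(-2 - √10) = -2 - √10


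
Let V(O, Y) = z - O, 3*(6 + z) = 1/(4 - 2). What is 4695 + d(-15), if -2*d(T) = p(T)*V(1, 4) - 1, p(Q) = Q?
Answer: 18577/4 ≈ 4644.3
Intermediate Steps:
z = -35/6 (z = -6 + 1/(3*(4 - 2)) = -6 + (⅓)/2 = -6 + (⅓)*(½) = -6 + ⅙ = -35/6 ≈ -5.8333)
V(O, Y) = -35/6 - O
d(T) = ½ + 41*T/12 (d(T) = -(T*(-35/6 - 1*1) - 1)/2 = -(T*(-35/6 - 1) - 1)/2 = -(T*(-41/6) - 1)/2 = -(-41*T/6 - 1)/2 = -(-1 - 41*T/6)/2 = ½ + 41*T/12)
4695 + d(-15) = 4695 + (½ + (41/12)*(-15)) = 4695 + (½ - 205/4) = 4695 - 203/4 = 18577/4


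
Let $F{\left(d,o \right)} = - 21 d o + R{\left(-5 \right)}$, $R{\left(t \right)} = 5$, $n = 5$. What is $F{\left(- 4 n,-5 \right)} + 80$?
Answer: $-2015$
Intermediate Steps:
$F{\left(d,o \right)} = 5 - 21 d o$ ($F{\left(d,o \right)} = - 21 d o + 5 = 5 - 21 d o$)
$F{\left(- 4 n,-5 \right)} + 80 = \left(5 - 21 \left(\left(-4\right) 5\right) \left(-5\right)\right) + 80 = \left(5 - \left(-420\right) \left(-5\right)\right) + 80 = \left(5 - 2100\right) + 80 = -2095 + 80 = -2015$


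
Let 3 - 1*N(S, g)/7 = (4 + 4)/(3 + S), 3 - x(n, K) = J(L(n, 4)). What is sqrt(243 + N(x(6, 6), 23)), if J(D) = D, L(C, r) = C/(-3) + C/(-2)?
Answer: 4*sqrt(1958)/11 ≈ 16.091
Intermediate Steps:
L(C, r) = -5*C/6 (L(C, r) = C*(-1/3) + C*(-1/2) = -C/3 - C/2 = -5*C/6)
x(n, K) = 3 + 5*n/6 (x(n, K) = 3 - (-5)*n/6 = 3 + 5*n/6)
N(S, g) = 21 - 56/(3 + S) (N(S, g) = 21 - 7*(4 + 4)/(3 + S) = 21 - 56/(3 + S))
sqrt(243 + N(x(6, 6), 23)) = sqrt(243 + 7*(1 + 3*(3 + (5/6)*6))/(3 + (3 + (5/6)*6))) = sqrt(243 + 7*(1 + 3*(3 + 5))/(3 + (3 + 5))) = sqrt(243 + 7*(1 + 3*8)/(3 + 8)) = sqrt(243 + 7*(1 + 24)/11) = sqrt(243 + 7*(1/11)*25) = sqrt(243 + 175/11) = sqrt(2848/11) = 4*sqrt(1958)/11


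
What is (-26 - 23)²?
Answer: 2401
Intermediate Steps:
(-26 - 23)² = (-49)² = 2401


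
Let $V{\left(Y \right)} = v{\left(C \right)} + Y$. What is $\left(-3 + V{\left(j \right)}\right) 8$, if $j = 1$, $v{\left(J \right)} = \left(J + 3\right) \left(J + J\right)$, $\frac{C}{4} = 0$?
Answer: $-16$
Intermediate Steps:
$C = 0$ ($C = 4 \cdot 0 = 0$)
$v{\left(J \right)} = 2 J \left(3 + J\right)$ ($v{\left(J \right)} = \left(3 + J\right) 2 J = 2 J \left(3 + J\right)$)
$V{\left(Y \right)} = Y$ ($V{\left(Y \right)} = 2 \cdot 0 \left(3 + 0\right) + Y = 2 \cdot 0 \cdot 3 + Y = 0 + Y = Y$)
$\left(-3 + V{\left(j \right)}\right) 8 = \left(-3 + 1\right) 8 = \left(-2\right) 8 = -16$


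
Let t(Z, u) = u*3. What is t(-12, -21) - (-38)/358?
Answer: -11258/179 ≈ -62.894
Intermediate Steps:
t(Z, u) = 3*u
t(-12, -21) - (-38)/358 = 3*(-21) - (-38)/358 = -63 - (-38)/358 = -63 - 1*(-19/179) = -63 + 19/179 = -11258/179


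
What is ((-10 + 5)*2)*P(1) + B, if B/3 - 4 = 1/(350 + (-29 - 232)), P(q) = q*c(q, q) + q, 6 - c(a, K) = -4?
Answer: -8719/89 ≈ -97.966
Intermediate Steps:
c(a, K) = 10 (c(a, K) = 6 - 1*(-4) = 6 + 4 = 10)
P(q) = 11*q (P(q) = q*10 + q = 10*q + q = 11*q)
B = 1071/89 (B = 12 + 3/(350 + (-29 - 232)) = 12 + 3/(350 - 261) = 12 + 3/89 = 1071/89 ≈ 12.034)
((-10 + 5)*2)*P(1) + B = ((-10 + 5)*2)*(11*1) + 1071/89 = -5*2*11 + 1071/89 = -10*11 + 1071/89 = -110 + 1071/89 = -8719/89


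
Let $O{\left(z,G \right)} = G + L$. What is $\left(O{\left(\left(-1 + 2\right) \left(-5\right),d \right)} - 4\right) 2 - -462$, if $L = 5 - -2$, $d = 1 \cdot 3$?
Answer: $474$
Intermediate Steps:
$d = 3$
$L = 7$ ($L = 5 + 2 = 7$)
$O{\left(z,G \right)} = 7 + G$ ($O{\left(z,G \right)} = G + 7 = 7 + G$)
$\left(O{\left(\left(-1 + 2\right) \left(-5\right),d \right)} - 4\right) 2 - -462 = \left(\left(7 + 3\right) - 4\right) 2 - -462 = \left(10 - 4\right) 2 + 462 = 6 \cdot 2 + 462 = 12 + 462 = 474$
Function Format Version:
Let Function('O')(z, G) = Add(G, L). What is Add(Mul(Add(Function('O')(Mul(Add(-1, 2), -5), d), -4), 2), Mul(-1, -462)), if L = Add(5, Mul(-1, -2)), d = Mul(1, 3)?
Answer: 474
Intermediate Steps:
d = 3
L = 7 (L = Add(5, 2) = 7)
Function('O')(z, G) = Add(7, G) (Function('O')(z, G) = Add(G, 7) = Add(7, G))
Add(Mul(Add(Function('O')(Mul(Add(-1, 2), -5), d), -4), 2), Mul(-1, -462)) = Add(Mul(Add(Add(7, 3), -4), 2), Mul(-1, -462)) = Add(Mul(Add(10, -4), 2), 462) = Add(Mul(6, 2), 462) = Add(12, 462) = 474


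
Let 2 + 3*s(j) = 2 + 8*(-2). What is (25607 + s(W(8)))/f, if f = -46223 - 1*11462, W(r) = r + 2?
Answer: -15361/34611 ≈ -0.44382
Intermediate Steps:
W(r) = 2 + r
s(j) = -16/3 (s(j) = -2/3 + (2 + 8*(-2))/3 = -2/3 + (2 - 16)/3 = -2/3 + (1/3)*(-14) = -2/3 - 14/3 = -16/3)
f = -57685 (f = -46223 - 11462 = -57685)
(25607 + s(W(8)))/f = (25607 - 16/3)/(-57685) = (76805/3)*(-1/57685) = -15361/34611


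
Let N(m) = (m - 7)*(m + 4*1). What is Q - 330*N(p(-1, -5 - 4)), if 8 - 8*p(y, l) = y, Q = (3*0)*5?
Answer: 317955/32 ≈ 9936.1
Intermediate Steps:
Q = 0 (Q = 0*5 = 0)
p(y, l) = 1 - y/8
N(m) = (-7 + m)*(4 + m) (N(m) = (-7 + m)*(m + 4) = (-7 + m)*(4 + m))
Q - 330*N(p(-1, -5 - 4)) = 0 - 330*(-28 + (1 - 1/8*(-1))**2 - 3*(1 - 1/8*(-1))) = 0 - 330*(-28 + (1 + 1/8)**2 - 3*(1 + 1/8)) = 0 - 330*(-28 + (9/8)**2 - 3*9/8) = 0 - 330*(-28 + 81/64 - 27/8) = 0 - 330*(-1927/64) = 0 + 317955/32 = 317955/32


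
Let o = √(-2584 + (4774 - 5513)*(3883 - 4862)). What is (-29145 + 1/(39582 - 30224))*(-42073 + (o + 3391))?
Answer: 5275043238969/4679 - 272738909*√720897/9358 ≈ 1.1026e+9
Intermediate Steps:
o = √720897 (o = √(-2584 - 739*(-979)) = √(-2584 + 723481) = √720897 ≈ 849.06)
(-29145 + 1/(39582 - 30224))*(-42073 + (o + 3391)) = (-29145 + 1/(39582 - 30224))*(-42073 + (√720897 + 3391)) = (-29145 + 1/9358)*(-42073 + (3391 + √720897)) = (-29145 + 1/9358)*(-38682 + √720897) = -272738909*(-38682 + √720897)/9358 = 5275043238969/4679 - 272738909*√720897/9358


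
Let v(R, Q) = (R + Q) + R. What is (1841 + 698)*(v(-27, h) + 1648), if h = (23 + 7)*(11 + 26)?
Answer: 6865456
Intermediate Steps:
h = 1110 (h = 30*37 = 1110)
v(R, Q) = Q + 2*R (v(R, Q) = (Q + R) + R = Q + 2*R)
(1841 + 698)*(v(-27, h) + 1648) = (1841 + 698)*((1110 + 2*(-27)) + 1648) = 2539*((1110 - 54) + 1648) = 2539*(1056 + 1648) = 2539*2704 = 6865456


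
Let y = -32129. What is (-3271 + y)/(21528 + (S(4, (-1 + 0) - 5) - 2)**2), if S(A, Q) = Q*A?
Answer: -8850/5551 ≈ -1.5943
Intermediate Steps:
S(A, Q) = A*Q
(-3271 + y)/(21528 + (S(4, (-1 + 0) - 5) - 2)**2) = (-3271 - 32129)/(21528 + (4*((-1 + 0) - 5) - 2)**2) = -35400/(21528 + (4*(-1 - 5) - 2)**2) = -35400/(21528 + (4*(-6) - 2)**2) = -35400/(21528 + (-24 - 2)**2) = -35400/(21528 + (-26)**2) = -35400/(21528 + 676) = -35400/22204 = -35400*1/22204 = -8850/5551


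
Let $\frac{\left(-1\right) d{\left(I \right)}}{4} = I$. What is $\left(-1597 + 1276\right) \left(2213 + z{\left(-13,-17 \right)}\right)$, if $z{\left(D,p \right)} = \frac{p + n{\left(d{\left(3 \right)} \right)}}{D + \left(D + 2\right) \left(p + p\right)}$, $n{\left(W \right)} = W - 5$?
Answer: $- \frac{256433739}{361} \approx -7.1034 \cdot 10^{5}$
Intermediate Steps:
$d{\left(I \right)} = - 4 I$
$n{\left(W \right)} = -5 + W$ ($n{\left(W \right)} = W - 5 = -5 + W$)
$z{\left(D,p \right)} = \frac{-17 + p}{D + 2 p \left(2 + D\right)}$ ($z{\left(D,p \right)} = \frac{p - 17}{D + \left(D + 2\right) \left(p + p\right)} = \frac{p - 17}{D + \left(2 + D\right) 2 p} = \frac{p - 17}{D + 2 p \left(2 + D\right)} = \frac{-17 + p}{D + 2 p \left(2 + D\right)}$)
$\left(-1597 + 1276\right) \left(2213 + z{\left(-13,-17 \right)}\right) = \left(-1597 + 1276\right) \left(2213 + \frac{-17 - 17}{-13 + 4 \left(-17\right) + 2 \left(-13\right) \left(-17\right)}\right) = - 321 \left(2213 + \frac{1}{-13 - 68 + 442} \left(-34\right)\right) = - 321 \left(2213 + \frac{1}{361} \left(-34\right)\right) = - 321 \left(2213 - \frac{34}{361}\right) = \left(-321\right) \frac{798859}{361} = - \frac{256433739}{361}$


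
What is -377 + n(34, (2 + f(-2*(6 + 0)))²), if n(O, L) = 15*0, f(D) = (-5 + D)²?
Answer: -377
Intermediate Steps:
n(O, L) = 0
-377 + n(34, (2 + f(-2*(6 + 0)))²) = -377 + 0 = -377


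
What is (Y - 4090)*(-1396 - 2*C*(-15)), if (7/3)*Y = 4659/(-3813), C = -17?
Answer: 69365799434/8897 ≈ 7.7965e+6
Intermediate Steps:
Y = -4659/8897 (Y = 3*(4659/(-3813))/7 = 3*(4659*(-1/3813))/7 = (3/7)*(-1553/1271) = -4659/8897 ≈ -0.52366)
(Y - 4090)*(-1396 - 2*C*(-15)) = (-4659/8897 - 4090)*(-1396 - 2*(-17)*(-15)) = -36393389*(-1396 + 34*(-15))/8897 = -36393389*(-1396 - 510)/8897 = -36393389/8897*(-1906) = 69365799434/8897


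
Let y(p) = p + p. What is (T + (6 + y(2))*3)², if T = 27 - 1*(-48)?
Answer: 11025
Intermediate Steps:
y(p) = 2*p
T = 75 (T = 27 + 48 = 75)
(T + (6 + y(2))*3)² = (75 + (6 + 2*2)*3)² = (75 + (6 + 4)*3)² = (75 + 10*3)² = (75 + 30)² = 105² = 11025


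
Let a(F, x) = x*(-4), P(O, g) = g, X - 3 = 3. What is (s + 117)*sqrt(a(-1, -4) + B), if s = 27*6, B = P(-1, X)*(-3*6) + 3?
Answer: 279*I*sqrt(89) ≈ 2632.1*I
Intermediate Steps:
X = 6 (X = 3 + 3 = 6)
a(F, x) = -4*x
B = -105 (B = 6*(-3*6) + 3 = 6*(-18) + 3 = -108 + 3 = -105)
s = 162
(s + 117)*sqrt(a(-1, -4) + B) = (162 + 117)*sqrt(-4*(-4) - 105) = 279*sqrt(16 - 105) = 279*sqrt(-89) = 279*(I*sqrt(89)) = 279*I*sqrt(89)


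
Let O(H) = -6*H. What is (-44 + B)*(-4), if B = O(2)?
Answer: 224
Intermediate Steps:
B = -12 (B = -6*2 = -12)
(-44 + B)*(-4) = (-44 - 12)*(-4) = -56*(-4) = 224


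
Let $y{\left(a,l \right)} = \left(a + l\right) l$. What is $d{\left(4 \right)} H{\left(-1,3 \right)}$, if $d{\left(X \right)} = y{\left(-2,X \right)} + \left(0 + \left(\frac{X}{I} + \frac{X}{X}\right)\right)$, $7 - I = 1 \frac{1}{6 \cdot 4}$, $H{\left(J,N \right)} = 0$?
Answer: $0$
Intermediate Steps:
$I = \frac{167}{24}$ ($I = 7 - 1 \frac{1}{6 \cdot 4} = 7 - 1 \cdot \frac{1}{24} = 7 - \frac{1}{24} = \frac{167}{24} \approx 6.9583$)
$y{\left(a,l \right)} = l \left(a + l\right)$
$d{\left(X \right)} = 1 + \frac{24 X}{167} + X \left(-2 + X\right)$ ($d{\left(X \right)} = X \left(-2 + X\right) + \left(0 + \left(\frac{X}{\frac{167}{24}} + \frac{X}{X}\right)\right) = X \left(-2 + X\right) + \left(0 + \left(X \frac{24}{167} + 1\right)\right) = X \left(-2 + X\right) + \left(0 + \left(\frac{24 X}{167} + 1\right)\right) = X \left(-2 + X\right) + \left(0 + \left(1 + \frac{24 X}{167}\right)\right) = X \left(-2 + X\right) + \left(1 + \frac{24 X}{167}\right) = 1 + \frac{24 X}{167} + X \left(-2 + X\right)$)
$d{\left(4 \right)} H{\left(-1,3 \right)} = \left(1 + 4^{2} - \frac{1240}{167}\right) 0 = \left(1 + 16 - \frac{1240}{167}\right) 0 = \frac{1599}{167} \cdot 0 = 0$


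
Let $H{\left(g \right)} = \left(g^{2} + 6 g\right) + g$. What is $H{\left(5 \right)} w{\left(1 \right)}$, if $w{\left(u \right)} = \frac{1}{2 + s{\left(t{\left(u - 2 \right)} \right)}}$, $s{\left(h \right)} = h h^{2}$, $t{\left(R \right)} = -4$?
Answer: $- \frac{30}{31} \approx -0.96774$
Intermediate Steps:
$H{\left(g \right)} = g^{2} + 7 g$
$s{\left(h \right)} = h^{3}$
$w{\left(u \right)} = - \frac{1}{62}$ ($w{\left(u \right)} = \frac{1}{2 + \left(-4\right)^{3}} = \frac{1}{2 - 64} = \frac{1}{-62} = - \frac{1}{62}$)
$H{\left(5 \right)} w{\left(1 \right)} = 5 \left(7 + 5\right) \left(- \frac{1}{62}\right) = 5 \cdot 12 \left(- \frac{1}{62}\right) = 60 \left(- \frac{1}{62}\right) = - \frac{30}{31}$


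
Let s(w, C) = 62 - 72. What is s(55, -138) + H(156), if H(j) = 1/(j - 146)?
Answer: -99/10 ≈ -9.9000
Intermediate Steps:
s(w, C) = -10
H(j) = 1/(-146 + j)
s(55, -138) + H(156) = -10 + 1/(-146 + 156) = -10 + 1/10 = -10 + ⅒ = -99/10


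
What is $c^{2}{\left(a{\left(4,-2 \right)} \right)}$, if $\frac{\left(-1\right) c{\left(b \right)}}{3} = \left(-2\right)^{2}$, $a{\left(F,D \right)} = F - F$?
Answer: $144$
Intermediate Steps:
$a{\left(F,D \right)} = 0$
$c{\left(b \right)} = -12$ ($c{\left(b \right)} = - 3 \left(-2\right)^{2} = \left(-3\right) 4 = -12$)
$c^{2}{\left(a{\left(4,-2 \right)} \right)} = \left(-12\right)^{2} = 144$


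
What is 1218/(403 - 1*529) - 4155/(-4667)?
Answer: -122878/14001 ≈ -8.7764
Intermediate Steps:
1218/(403 - 1*529) - 4155/(-4667) = 1218/(403 - 529) - 4155*(-1/4667) = 1218/(-126) + 4155/4667 = 1218*(-1/126) + 4155/4667 = -29/3 + 4155/4667 = -122878/14001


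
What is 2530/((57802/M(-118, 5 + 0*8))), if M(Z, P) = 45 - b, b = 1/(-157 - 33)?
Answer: 2163403/1098238 ≈ 1.9699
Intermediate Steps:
b = -1/190 (b = 1/(-190) = -1/190 ≈ -0.0052632)
M(Z, P) = 8551/190 (M(Z, P) = 45 - 1*(-1/190) = 45 + 1/190 = 8551/190)
2530/((57802/M(-118, 5 + 0*8))) = 2530/((57802/(8551/190))) = 2530/((57802*(190/8551))) = 2530/(10982380/8551) = 2530*(8551/10982380) = 2163403/1098238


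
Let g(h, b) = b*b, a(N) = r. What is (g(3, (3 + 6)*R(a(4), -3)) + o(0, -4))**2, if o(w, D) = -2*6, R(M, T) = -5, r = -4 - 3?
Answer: 4052169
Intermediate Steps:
r = -7
a(N) = -7
o(w, D) = -12
g(h, b) = b**2
(g(3, (3 + 6)*R(a(4), -3)) + o(0, -4))**2 = (((3 + 6)*(-5))**2 - 12)**2 = ((9*(-5))**2 - 12)**2 = ((-45)**2 - 12)**2 = (2025 - 12)**2 = 2013**2 = 4052169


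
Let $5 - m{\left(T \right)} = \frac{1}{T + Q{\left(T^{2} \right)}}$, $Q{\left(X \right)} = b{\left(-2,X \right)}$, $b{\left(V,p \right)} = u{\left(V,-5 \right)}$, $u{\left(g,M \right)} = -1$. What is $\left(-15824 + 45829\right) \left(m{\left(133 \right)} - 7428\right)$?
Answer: $- \frac{29400009185}{132} \approx -2.2273 \cdot 10^{8}$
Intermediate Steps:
$b{\left(V,p \right)} = -1$
$Q{\left(X \right)} = -1$
$m{\left(T \right)} = 5 - \frac{1}{-1 + T}$ ($m{\left(T \right)} = 5 - \frac{1}{T - 1} = 5 - \frac{1}{-1 + T}$)
$\left(-15824 + 45829\right) \left(m{\left(133 \right)} - 7428\right) = \left(-15824 + 45829\right) \left(\frac{-6 + 5 \cdot 133}{-1 + 133} - 7428\right) = 30005 \left(\frac{-6 + 665}{132} - 7428\right) = 30005 \left(\frac{1}{132} \cdot 659 - 7428\right) = 30005 \left(\frac{659}{132} - 7428\right) = 30005 \left(- \frac{979837}{132}\right) = - \frac{29400009185}{132}$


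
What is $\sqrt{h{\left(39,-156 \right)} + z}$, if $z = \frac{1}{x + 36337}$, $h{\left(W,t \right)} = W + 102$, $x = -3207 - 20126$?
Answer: $\frac{\sqrt{5960919815}}{6502} \approx 11.874$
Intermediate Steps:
$x = -23333$
$h{\left(W,t \right)} = 102 + W$
$z = \frac{1}{13004}$ ($z = \frac{1}{-23333 + 36337} = \frac{1}{13004} \approx 7.6899 \cdot 10^{-5}$)
$\sqrt{h{\left(39,-156 \right)} + z} = \sqrt{\left(102 + 39\right) + \frac{1}{13004}} = \sqrt{141 + \frac{1}{13004}} = \sqrt{\frac{1833565}{13004}} = \frac{\sqrt{5960919815}}{6502}$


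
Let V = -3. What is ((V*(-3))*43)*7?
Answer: 2709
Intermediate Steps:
((V*(-3))*43)*7 = (-3*(-3)*43)*7 = (9*43)*7 = 387*7 = 2709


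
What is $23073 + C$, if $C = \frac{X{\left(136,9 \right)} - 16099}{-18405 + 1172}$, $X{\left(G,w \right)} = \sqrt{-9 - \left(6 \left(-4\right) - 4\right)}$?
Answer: $\frac{397633108}{17233} - \frac{\sqrt{19}}{17233} \approx 23074.0$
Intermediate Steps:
$X{\left(G,w \right)} = \sqrt{19}$ ($X{\left(G,w \right)} = \sqrt{-9 - \left(-24 - 4\right)} = \sqrt{-9 - -28} = \sqrt{-9 + 28} = \sqrt{19}$)
$C = \frac{16099}{17233} - \frac{\sqrt{19}}{17233}$ ($C = \frac{\sqrt{19} - 16099}{-18405 + 1172} = \frac{-16099 + \sqrt{19}}{-17233} = \left(-16099 + \sqrt{19}\right) \left(- \frac{1}{17233}\right) = \frac{16099}{17233} - \frac{\sqrt{19}}{17233} \approx 0.93394$)
$23073 + C = 23073 + \left(\frac{16099}{17233} - \frac{\sqrt{19}}{17233}\right) = \frac{397633108}{17233} - \frac{\sqrt{19}}{17233}$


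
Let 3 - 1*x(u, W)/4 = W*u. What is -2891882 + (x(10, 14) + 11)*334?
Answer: -3071240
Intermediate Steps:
x(u, W) = 12 - 4*W*u
-2891882 + (x(10, 14) + 11)*334 = -2891882 + ((12 - 4*14*10) + 11)*334 = -2891882 + ((12 - 560) + 11)*334 = -2891882 + (-548 + 11)*334 = -2891882 - 537*334 = -2891882 - 179358 = -3071240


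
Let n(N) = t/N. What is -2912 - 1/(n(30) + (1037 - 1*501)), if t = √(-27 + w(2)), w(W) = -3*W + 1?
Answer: (-5824*√2 + 23412495*I)/(2*(√2 - 4020*I)) ≈ -2912.0 + 6.5658e-7*I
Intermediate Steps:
w(W) = 1 - 3*W
t = 4*I*√2 (t = √(-27 + (1 - 3*2)) = √(-27 + (1 - 6)) = √(-27 - 5) = √(-32) = 4*I*√2 ≈ 5.6569*I)
n(N) = 4*I*√2/N (n(N) = (4*I*√2)/N = 4*I*√2/N)
-2912 - 1/(n(30) + (1037 - 1*501)) = -2912 - 1/(4*I*√2/30 + (1037 - 1*501)) = -2912 - 1/(4*I*√2*(1/30) + (1037 - 501)) = -2912 - 1/(2*I*√2/15 + 536) = -2912 - 1/(536 + 2*I*√2/15)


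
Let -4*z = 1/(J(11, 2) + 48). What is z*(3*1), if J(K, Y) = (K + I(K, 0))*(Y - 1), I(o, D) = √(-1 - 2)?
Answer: -177/13936 + 3*I*√3/13936 ≈ -0.012701 + 0.00037286*I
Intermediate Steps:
I(o, D) = I*√3 (I(o, D) = √(-3) = I*√3)
J(K, Y) = (-1 + Y)*(K + I*√3) (J(K, Y) = (K + I*√3)*(Y - 1) = (K + I*√3)*(-1 + Y) = (-1 + Y)*(K + I*√3))
z = -1/(4*(59 + I*√3)) (z = -1/(4*((-1*11 + 11*2 - I*√3 + I*2*√3) + 48)) = -1/(4*((-11 + 22 - I*√3 + 2*I*√3) + 48)) = -1/(4*((11 + I*√3) + 48)) = -1/(4*(59 + I*√3)) ≈ -0.0042336 + 0.00012429*I)
z*(3*1) = (I/(4*(√3 - 59*I)))*(3*1) = (I/(4*(√3 - 59*I)))*3 = 3*I/(4*(√3 - 59*I))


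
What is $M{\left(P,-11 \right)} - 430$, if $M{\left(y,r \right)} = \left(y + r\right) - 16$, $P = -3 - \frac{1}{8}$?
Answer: $- \frac{3681}{8} \approx -460.13$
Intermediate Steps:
$P = - \frac{25}{8}$ ($P = -3 - \frac{1}{8} = - \frac{25}{8} \approx -3.125$)
$M{\left(y,r \right)} = -16 + r + y$ ($M{\left(y,r \right)} = \left(r + y\right) - 16 = -16 + r + y$)
$M{\left(P,-11 \right)} - 430 = \left(-16 - 11 - \frac{25}{8}\right) - 430 = - \frac{241}{8} - 430 = - \frac{3681}{8}$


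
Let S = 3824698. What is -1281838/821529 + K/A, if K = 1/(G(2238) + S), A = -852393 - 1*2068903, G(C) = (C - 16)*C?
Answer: -32943494100827651161/21113460332084213856 ≈ -1.5603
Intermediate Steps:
G(C) = C*(-16 + C) (G(C) = (-16 + C)*C = C*(-16 + C))
A = -2921296 (A = -852393 - 2068903 = -2921296)
K = 1/8797534 (K = 1/(2238*(-16 + 2238) + 3824698) = 1/(2238*2222 + 3824698) = 1/(4972836 + 3824698) = 1/8797534 ≈ 1.1367e-7)
-1281838/821529 + K/A = -1281838/821529 + (1/8797534)/(-2921296) = -1281838*1/821529 + (1/8797534)*(-1/2921296) = -1281838/821529 - 1/25700200884064 = -32943494100827651161/21113460332084213856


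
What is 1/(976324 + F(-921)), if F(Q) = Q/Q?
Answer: 1/976325 ≈ 1.0242e-6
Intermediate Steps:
F(Q) = 1
1/(976324 + F(-921)) = 1/(976324 + 1) = 1/976325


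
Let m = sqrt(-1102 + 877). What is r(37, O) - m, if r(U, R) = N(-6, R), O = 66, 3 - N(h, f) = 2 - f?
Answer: 67 - 15*I ≈ 67.0 - 15.0*I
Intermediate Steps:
N(h, f) = 1 + f (N(h, f) = 3 - (2 - f) = 3 + (-2 + f) = 1 + f)
m = 15*I (m = sqrt(-225) = 15*I ≈ 15.0*I)
r(U, R) = 1 + R
r(37, O) - m = (1 + 66) - 15*I = 67 - 15*I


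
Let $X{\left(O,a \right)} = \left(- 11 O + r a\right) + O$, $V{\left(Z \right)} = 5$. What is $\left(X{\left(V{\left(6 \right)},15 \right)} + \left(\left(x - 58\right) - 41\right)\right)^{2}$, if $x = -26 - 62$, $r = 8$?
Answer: $13689$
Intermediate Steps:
$x = -88$ ($x = -26 - 62 = -88$)
$X{\left(O,a \right)} = - 10 O + 8 a$ ($X{\left(O,a \right)} = \left(- 11 O + 8 a\right) + O = - 10 O + 8 a$)
$\left(X{\left(V{\left(6 \right)},15 \right)} + \left(\left(x - 58\right) - 41\right)\right)^{2} = \left(\left(\left(-10\right) 5 + 8 \cdot 15\right) - 187\right)^{2} = \left(\left(-50 + 120\right) - 187\right)^{2} = \left(70 - 187\right)^{2} = \left(-117\right)^{2} = 13689$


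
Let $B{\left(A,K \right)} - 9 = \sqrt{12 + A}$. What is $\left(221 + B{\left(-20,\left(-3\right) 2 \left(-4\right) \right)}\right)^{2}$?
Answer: $52892 + 920 i \sqrt{2} \approx 52892.0 + 1301.1 i$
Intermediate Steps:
$B{\left(A,K \right)} = 9 + \sqrt{12 + A}$
$\left(221 + B{\left(-20,\left(-3\right) 2 \left(-4\right) \right)}\right)^{2} = \left(221 + \left(9 + \sqrt{12 - 20}\right)\right)^{2} = \left(221 + \left(9 + \sqrt{-8}\right)\right)^{2} = \left(221 + \left(9 + 2 i \sqrt{2}\right)\right)^{2} = \left(230 + 2 i \sqrt{2}\right)^{2}$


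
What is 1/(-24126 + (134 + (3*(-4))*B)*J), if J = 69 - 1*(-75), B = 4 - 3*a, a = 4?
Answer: 1/8994 ≈ 0.00011119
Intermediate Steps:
B = -8 (B = 4 - 3*4 = 4 - 12 = -8)
J = 144 (J = 69 + 75 = 144)
1/(-24126 + (134 + (3*(-4))*B)*J) = 1/(-24126 + (134 + (3*(-4))*(-8))*144) = 1/(-24126 + (134 - 12*(-8))*144) = 1/(-24126 + (134 + 96)*144) = 1/(-24126 + 230*144) = 1/(-24126 + 33120) = 1/8994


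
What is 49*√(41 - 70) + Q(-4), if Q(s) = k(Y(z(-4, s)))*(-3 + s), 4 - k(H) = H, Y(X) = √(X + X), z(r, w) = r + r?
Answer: -28 + 28*I + 49*I*√29 ≈ -28.0 + 291.87*I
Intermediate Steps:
z(r, w) = 2*r
Y(X) = √2*√X (Y(X) = √(2*X) = √2*√X)
k(H) = 4 - H
Q(s) = (-3 + s)*(4 - 4*I) (Q(s) = (4 - √2*√(2*(-4)))*(-3 + s) = (4 - √2*√(-8))*(-3 + s) = (4 - √2*2*I*√2)*(-3 + s) = (4 - 4*I)*(-3 + s) = (-3 + s)*(4 - 4*I))
49*√(41 - 70) + Q(-4) = 49*√(41 - 70) + 4*(1 - I)*(-3 - 4) = 49*√(-29) + 4*(1 - I)*(-7) = 49*(I*√29) + (-28 + 28*I) = 49*I*√29 + (-28 + 28*I) = -28 + 28*I + 49*I*√29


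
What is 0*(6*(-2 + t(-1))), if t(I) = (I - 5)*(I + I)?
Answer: 0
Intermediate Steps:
t(I) = 2*I*(-5 + I) (t(I) = (-5 + I)*(2*I) = 2*I*(-5 + I))
0*(6*(-2 + t(-1))) = 0*(6*(-2 + 2*(-1)*(-5 - 1))) = 0*(6*(-2 + 2*(-1)*(-6))) = 0*(6*(-2 + 12)) = 0*(6*10) = 0*60 = 0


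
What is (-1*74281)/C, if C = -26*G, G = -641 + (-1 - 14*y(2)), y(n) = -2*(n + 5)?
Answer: -74281/11596 ≈ -6.4057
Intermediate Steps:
y(n) = -10 - 2*n (y(n) = -2*(5 + n) = -10 - 2*n)
G = -446 (G = -641 + (-1 - 14*(-10 - 2*2)) = -641 + (-1 - 14*(-10 - 4)) = -641 + (-1 - 14*(-14)) = -641 + (-1 + 196) = -641 + 195 = -446)
C = 11596 (C = -26*(-446) = 11596)
(-1*74281)/C = -1*74281/11596 = -74281*1/11596 = -74281/11596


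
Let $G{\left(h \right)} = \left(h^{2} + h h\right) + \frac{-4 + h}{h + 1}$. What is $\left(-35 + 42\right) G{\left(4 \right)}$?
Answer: $224$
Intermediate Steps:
$G{\left(h \right)} = 2 h^{2} + \frac{-4 + h}{1 + h}$ ($G{\left(h \right)} = \left(h^{2} + h^{2}\right) + \frac{-4 + h}{1 + h} = 2 h^{2} + \frac{-4 + h}{1 + h}$)
$\left(-35 + 42\right) G{\left(4 \right)} = \left(-35 + 42\right) \frac{-4 + 4 + 2 \cdot 4^{2} + 2 \cdot 4^{3}}{1 + 4} = 7 \frac{-4 + 4 + 2 \cdot 16 + 2 \cdot 64}{5} = 7 \frac{-4 + 4 + 32 + 128}{5} = 7 \cdot \frac{1}{5} \cdot 160 = 7 \cdot 32 = 224$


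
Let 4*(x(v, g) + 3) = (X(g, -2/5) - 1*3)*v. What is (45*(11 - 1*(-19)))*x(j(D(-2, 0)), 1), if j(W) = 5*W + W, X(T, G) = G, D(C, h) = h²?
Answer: -4050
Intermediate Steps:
j(W) = 6*W
x(v, g) = -3 - 17*v/20 (x(v, g) = -3 + ((-2/5 - 1*3)*v)/4 = -3 + ((-2*⅕ - 3)*v)/4 = -3 + ((-⅖ - 3)*v)/4 = -3 + (-17*v/5)/4 = -3 - 17*v/20)
(45*(11 - 1*(-19)))*x(j(D(-2, 0)), 1) = (45*(11 - 1*(-19)))*(-3 - 51*0²/10) = (45*(11 + 19))*(-3 - 51*0/10) = (45*30)*(-3 - 17/20*0) = 1350*(-3 + 0) = 1350*(-3) = -4050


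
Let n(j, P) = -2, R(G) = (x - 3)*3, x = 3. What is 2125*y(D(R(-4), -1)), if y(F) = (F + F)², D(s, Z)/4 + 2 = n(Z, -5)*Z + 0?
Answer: 0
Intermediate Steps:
R(G) = 0 (R(G) = (3 - 3)*3 = 0*3 = 0)
D(s, Z) = -8 - 8*Z (D(s, Z) = -8 + 4*(-2*Z + 0) = -8 + 4*(-2*Z) = -8 - 8*Z)
y(F) = 4*F² (y(F) = (2*F)² = 4*F²)
2125*y(D(R(-4), -1)) = 2125*(4*(-8 - 8*(-1))²) = 2125*(4*(-8 + 8)²) = 2125*(4*0²) = 2125*(4*0) = 2125*0 = 0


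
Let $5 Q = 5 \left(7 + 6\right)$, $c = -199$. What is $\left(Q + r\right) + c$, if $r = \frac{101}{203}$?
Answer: $- \frac{37657}{203} \approx -185.5$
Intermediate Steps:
$r = \frac{101}{203}$ ($r = 101 \cdot \frac{1}{203} = \frac{101}{203} \approx 0.49754$)
$Q = 13$ ($Q = \frac{5 \left(7 + 6\right)}{5} = \frac{5 \cdot 13}{5} = \frac{1}{5} \cdot 65 = 13$)
$\left(Q + r\right) + c = \left(13 + \frac{101}{203}\right) - 199 = \frac{2740}{203} - 199 = - \frac{37657}{203}$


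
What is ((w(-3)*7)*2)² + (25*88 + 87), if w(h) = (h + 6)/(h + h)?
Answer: 2336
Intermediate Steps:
w(h) = (6 + h)/(2*h) (w(h) = (6 + h)/((2*h)) = (6 + h)*(1/(2*h)) = (6 + h)/(2*h))
((w(-3)*7)*2)² + (25*88 + 87) = ((((½)*(6 - 3)/(-3))*7)*2)² + (25*88 + 87) = ((((½)*(-⅓)*3)*7)*2)² + (2200 + 87) = (-½*7*2)² + 2287 = (-7/2*2)² + 2287 = (-7)² + 2287 = 49 + 2287 = 2336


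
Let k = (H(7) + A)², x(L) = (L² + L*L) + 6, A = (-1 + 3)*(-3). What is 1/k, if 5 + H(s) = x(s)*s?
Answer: 1/514089 ≈ 1.9452e-6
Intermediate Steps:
A = -6 (A = 2*(-3) = -6)
x(L) = 6 + 2*L² (x(L) = (L² + L²) + 6 = 2*L² + 6 = 6 + 2*L²)
H(s) = -5 + s*(6 + 2*s²) (H(s) = -5 + (6 + 2*s²)*s = -5 + s*(6 + 2*s²))
k = 514089 (k = ((-5 + 2*7*(3 + 7²)) - 6)² = ((-5 + 2*7*(3 + 49)) - 6)² = ((-5 + 2*7*52) - 6)² = ((-5 + 728) - 6)² = (723 - 6)² = 717² = 514089)
1/k = 1/514089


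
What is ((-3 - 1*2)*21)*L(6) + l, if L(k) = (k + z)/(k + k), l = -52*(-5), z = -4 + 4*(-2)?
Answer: 625/2 ≈ 312.50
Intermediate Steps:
z = -12 (z = -4 - 8 = -12)
l = 260
L(k) = (-12 + k)/(2*k) (L(k) = (k - 12)/(k + k) = (-12 + k)/((2*k)) = (-12 + k)*(1/(2*k)) = (-12 + k)/(2*k))
((-3 - 1*2)*21)*L(6) + l = ((-3 - 1*2)*21)*((½)*(-12 + 6)/6) + 260 = ((-3 - 2)*21)*((½)*(⅙)*(-6)) + 260 = -5*21*(-½) + 260 = -105*(-½) + 260 = 105/2 + 260 = 625/2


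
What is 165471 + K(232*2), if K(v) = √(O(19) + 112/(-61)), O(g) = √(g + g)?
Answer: 165471 + √(-6832 + 3721*√38)/61 ≈ 1.6547e+5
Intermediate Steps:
O(g) = √2*√g (O(g) = √(2*g) = √2*√g)
K(v) = √(-112/61 + √38) (K(v) = √(√2*√19 + 112/(-61)) = √(√38 + 112*(-1/61)) = √(√38 - 112/61) = √(-112/61 + √38))
165471 + K(232*2) = 165471 + √(-6832 + 3721*√38)/61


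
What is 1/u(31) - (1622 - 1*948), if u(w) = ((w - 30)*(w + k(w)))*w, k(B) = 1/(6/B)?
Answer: -4533992/6727 ≈ -674.00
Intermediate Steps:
k(B) = B/6
u(w) = 7*w²*(-30 + w)/6 (u(w) = ((w - 30)*(w + w/6))*w = ((-30 + w)*(7*w/6))*w = (7*w*(-30 + w)/6)*w = 7*w²*(-30 + w)/6)
1/u(31) - (1622 - 1*948) = 1/((7/6)*31²*(-30 + 31)) - (1622 - 1*948) = 1/((7/6)*961*1) - (1622 - 948) = 1/(6727/6) - 1*674 = 6/6727 - 674 = -4533992/6727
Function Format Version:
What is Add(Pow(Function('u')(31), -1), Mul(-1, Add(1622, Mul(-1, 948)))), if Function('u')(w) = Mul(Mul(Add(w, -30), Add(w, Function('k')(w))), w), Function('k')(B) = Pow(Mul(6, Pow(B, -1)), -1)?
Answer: Rational(-4533992, 6727) ≈ -674.00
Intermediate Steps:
Function('k')(B) = Mul(Rational(1, 6), B)
Function('u')(w) = Mul(Rational(7, 6), Pow(w, 2), Add(-30, w)) (Function('u')(w) = Mul(Mul(Add(w, -30), Add(w, Mul(Rational(1, 6), w))), w) = Mul(Mul(Add(-30, w), Mul(Rational(7, 6), w)), w) = Mul(Mul(Rational(7, 6), w, Add(-30, w)), w) = Mul(Rational(7, 6), Pow(w, 2), Add(-30, w)))
Add(Pow(Function('u')(31), -1), Mul(-1, Add(1622, Mul(-1, 948)))) = Add(Pow(Mul(Rational(7, 6), Pow(31, 2), Add(-30, 31)), -1), Mul(-1, Add(1622, Mul(-1, 948)))) = Add(Pow(Mul(Rational(7, 6), 961, 1), -1), Mul(-1, Add(1622, -948))) = Add(Pow(Rational(6727, 6), -1), Mul(-1, 674)) = Add(Rational(6, 6727), -674) = Rational(-4533992, 6727)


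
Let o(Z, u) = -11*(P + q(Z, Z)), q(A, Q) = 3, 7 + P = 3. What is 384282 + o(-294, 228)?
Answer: 384293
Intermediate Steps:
P = -4 (P = -7 + 3 = -4)
o(Z, u) = 11 (o(Z, u) = -11*(-4 + 3) = -11*(-1) = 11)
384282 + o(-294, 228) = 384282 + 11 = 384293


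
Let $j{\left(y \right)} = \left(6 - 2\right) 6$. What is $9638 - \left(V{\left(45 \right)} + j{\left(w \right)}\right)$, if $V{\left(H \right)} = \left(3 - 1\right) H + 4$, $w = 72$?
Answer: $9520$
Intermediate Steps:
$V{\left(H \right)} = 4 + 2 H$ ($V{\left(H \right)} = \left(3 - 1\right) H + 4 = 2 H + 4 = 4 + 2 H$)
$j{\left(y \right)} = 24$ ($j{\left(y \right)} = 4 \cdot 6 = 24$)
$9638 - \left(V{\left(45 \right)} + j{\left(w \right)}\right) = 9638 - \left(\left(4 + 2 \cdot 45\right) + 24\right) = 9638 - \left(\left(4 + 90\right) + 24\right) = 9638 - \left(94 + 24\right) = 9638 - 118 = 9520$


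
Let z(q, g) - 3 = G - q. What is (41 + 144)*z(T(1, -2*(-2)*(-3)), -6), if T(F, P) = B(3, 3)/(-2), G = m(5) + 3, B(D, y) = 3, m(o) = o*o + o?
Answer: 13875/2 ≈ 6937.5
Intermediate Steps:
m(o) = o + o**2 (m(o) = o**2 + o = o + o**2)
G = 33 (G = 5*(1 + 5) + 3 = 5*6 + 3 = 30 + 3 = 33)
T(F, P) = -3/2 (T(F, P) = 3/(-2) = 3*(-1/2) = -3/2)
z(q, g) = 36 - q (z(q, g) = 3 + (33 - q) = 36 - q)
(41 + 144)*z(T(1, -2*(-2)*(-3)), -6) = (41 + 144)*(36 - 1*(-3/2)) = 185*(36 + 3/2) = 185*(75/2) = 13875/2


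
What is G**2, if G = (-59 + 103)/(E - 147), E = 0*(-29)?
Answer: 1936/21609 ≈ 0.089592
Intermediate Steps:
E = 0
G = -44/147 (G = (-59 + 103)/(0 - 147) = 44/(-147) = 44*(-1/147) = -44/147 ≈ -0.29932)
G**2 = (-44/147)**2 = 1936/21609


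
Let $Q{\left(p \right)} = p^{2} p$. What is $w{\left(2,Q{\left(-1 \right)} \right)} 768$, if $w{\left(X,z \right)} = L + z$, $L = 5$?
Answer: $3072$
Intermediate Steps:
$Q{\left(p \right)} = p^{3}$
$w{\left(X,z \right)} = 5 + z$
$w{\left(2,Q{\left(-1 \right)} \right)} 768 = \left(5 + \left(-1\right)^{3}\right) 768 = \left(5 - 1\right) 768 = 4 \cdot 768 = 3072$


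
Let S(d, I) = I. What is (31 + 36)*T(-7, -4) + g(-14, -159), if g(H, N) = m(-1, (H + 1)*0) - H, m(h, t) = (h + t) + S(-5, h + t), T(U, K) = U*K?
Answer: 1888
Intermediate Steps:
T(U, K) = K*U
m(h, t) = 2*h + 2*t (m(h, t) = (h + t) + (h + t) = 2*h + 2*t)
g(H, N) = -2 - H (g(H, N) = (2*(-1) + 2*((H + 1)*0)) - H = (-2 + 2*((1 + H)*0)) - H = (-2 + 2*0) - H = (-2 + 0) - H = -2 - H)
(31 + 36)*T(-7, -4) + g(-14, -159) = (31 + 36)*(-4*(-7)) + (-2 - 1*(-14)) = 67*28 + (-2 + 14) = 1876 + 12 = 1888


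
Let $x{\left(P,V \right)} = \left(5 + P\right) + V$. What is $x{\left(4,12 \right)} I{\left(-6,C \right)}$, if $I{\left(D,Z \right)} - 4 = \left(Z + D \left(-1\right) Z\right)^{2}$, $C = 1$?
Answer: $1113$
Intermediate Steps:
$x{\left(P,V \right)} = 5 + P + V$
$I{\left(D,Z \right)} = 4 + \left(Z - D Z\right)^{2}$ ($I{\left(D,Z \right)} = 4 + \left(Z + D \left(-1\right) Z\right)^{2} = 4 + \left(Z + - D Z\right)^{2} = 4 + \left(Z - D Z\right)^{2}$)
$x{\left(4,12 \right)} I{\left(-6,C \right)} = \left(5 + 4 + 12\right) \left(4 + 1^{2} \left(-1 - 6\right)^{2}\right) = 21 \left(4 + 1 \left(-7\right)^{2}\right) = 21 \left(4 + 1 \cdot 49\right) = 21 \left(4 + 49\right) = 21 \cdot 53 = 1113$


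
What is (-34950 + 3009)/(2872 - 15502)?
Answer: 10647/4210 ≈ 2.5290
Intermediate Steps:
(-34950 + 3009)/(2872 - 15502) = -31941/(-12630) = -31941*(-1/12630) = 10647/4210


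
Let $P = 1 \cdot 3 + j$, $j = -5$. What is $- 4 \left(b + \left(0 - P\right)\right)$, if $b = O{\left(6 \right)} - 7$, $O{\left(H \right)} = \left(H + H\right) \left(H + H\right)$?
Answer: $-556$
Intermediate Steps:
$O{\left(H \right)} = 4 H^{2}$ ($O{\left(H \right)} = 2 H 2 H = 4 H^{2}$)
$P = -2$ ($P = 1 \cdot 3 - 5 = 3 - 5 = -2$)
$b = 137$ ($b = 4 \cdot 6^{2} - 7 = 4 \cdot 36 - 7 = 144 - 7 = 137$)
$- 4 \left(b + \left(0 - P\right)\right) = - 4 \left(137 + \left(0 - -2\right)\right) = - 4 \left(137 + \left(0 + 2\right)\right) = - 4 \left(137 + 2\right) = \left(-4\right) 139 = -556$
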